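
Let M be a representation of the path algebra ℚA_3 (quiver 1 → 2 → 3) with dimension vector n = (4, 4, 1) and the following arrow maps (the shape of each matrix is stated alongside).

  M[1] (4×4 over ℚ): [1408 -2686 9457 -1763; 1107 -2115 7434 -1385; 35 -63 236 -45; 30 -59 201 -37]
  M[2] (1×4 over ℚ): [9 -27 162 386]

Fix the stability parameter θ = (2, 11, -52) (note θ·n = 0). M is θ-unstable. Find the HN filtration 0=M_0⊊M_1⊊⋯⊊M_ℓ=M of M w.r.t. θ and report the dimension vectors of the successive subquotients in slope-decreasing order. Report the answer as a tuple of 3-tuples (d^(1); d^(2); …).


Via rank(M_{q-1}∘⋯∘M_p): M ≅ I[1,2]^3, I[1,3].
μ_θ-semistable layers: μ^(1)=11; μ^(2)=2; μ^(3)=-13

((0, 3, 0); (3, 0, 0); (1, 1, 1))


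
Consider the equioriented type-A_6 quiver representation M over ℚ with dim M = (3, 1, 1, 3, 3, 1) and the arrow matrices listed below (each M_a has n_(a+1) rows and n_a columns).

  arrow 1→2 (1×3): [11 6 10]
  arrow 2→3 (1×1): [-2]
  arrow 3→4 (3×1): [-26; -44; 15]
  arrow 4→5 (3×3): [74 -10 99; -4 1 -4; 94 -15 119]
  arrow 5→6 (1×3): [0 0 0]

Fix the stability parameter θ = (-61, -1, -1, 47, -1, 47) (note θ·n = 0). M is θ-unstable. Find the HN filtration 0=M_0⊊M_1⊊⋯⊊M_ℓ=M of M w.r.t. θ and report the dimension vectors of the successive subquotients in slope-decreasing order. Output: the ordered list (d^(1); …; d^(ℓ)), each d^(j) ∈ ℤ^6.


Via rank(M_{q-1}∘⋯∘M_p): M ≅ I[1,1]^2, I[1,5], I[4,4], I[4,5], I[5,5], I[6,6].
μ_θ-semistable layers: μ^(1)=47; μ^(2)=23; μ^(3)=-1; μ^(4)=-61

((0, 0, 0, 1, 0, 1); (0, 0, 0, 2, 2, 0); (0, 1, 1, 0, 1, 0); (3, 0, 0, 0, 0, 0))


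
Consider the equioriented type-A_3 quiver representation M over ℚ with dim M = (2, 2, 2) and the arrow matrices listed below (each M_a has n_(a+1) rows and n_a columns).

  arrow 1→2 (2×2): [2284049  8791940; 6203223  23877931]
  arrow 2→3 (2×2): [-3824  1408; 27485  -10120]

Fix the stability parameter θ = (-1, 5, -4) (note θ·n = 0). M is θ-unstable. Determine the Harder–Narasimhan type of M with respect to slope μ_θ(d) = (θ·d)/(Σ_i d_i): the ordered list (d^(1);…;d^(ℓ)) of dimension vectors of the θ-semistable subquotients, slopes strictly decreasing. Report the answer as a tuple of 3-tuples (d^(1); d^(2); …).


Via rank(M_{q-1}∘⋯∘M_p): M ≅ I[1,2], I[1,3], I[3,3].
μ_θ-semistable layers: μ^(1)=5; μ^(2)=1/2; μ^(3)=-1; μ^(4)=-4

((0, 1, 0); (0, 1, 1); (2, 0, 0); (0, 0, 1))


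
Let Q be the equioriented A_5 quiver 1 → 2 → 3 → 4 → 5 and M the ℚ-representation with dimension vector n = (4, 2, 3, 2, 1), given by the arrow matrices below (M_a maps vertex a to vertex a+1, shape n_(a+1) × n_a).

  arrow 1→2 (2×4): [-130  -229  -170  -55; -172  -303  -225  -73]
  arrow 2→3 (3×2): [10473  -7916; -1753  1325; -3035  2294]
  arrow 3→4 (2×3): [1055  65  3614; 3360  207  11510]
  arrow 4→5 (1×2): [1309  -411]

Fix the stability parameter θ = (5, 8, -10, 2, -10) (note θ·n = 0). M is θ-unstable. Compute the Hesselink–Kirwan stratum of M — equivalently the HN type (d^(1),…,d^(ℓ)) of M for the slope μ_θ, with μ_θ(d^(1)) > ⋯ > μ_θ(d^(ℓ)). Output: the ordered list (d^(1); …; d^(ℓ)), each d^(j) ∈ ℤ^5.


Barcode: M ≅ I[1,1]^2, I[1,4], I[1,5], I[3,3]. HN layers by μ_θ (5 steps, strictly decreasing):
  μ^(1)=5; μ^(2)=2; μ^(3)=1; μ^(4)=-1; μ^(5)=-10

((2, 0, 0, 0, 0); (0, 0, 0, 1, 0); (1, 1, 1, 0, 0); (1, 1, 1, 1, 1); (0, 0, 1, 0, 0))


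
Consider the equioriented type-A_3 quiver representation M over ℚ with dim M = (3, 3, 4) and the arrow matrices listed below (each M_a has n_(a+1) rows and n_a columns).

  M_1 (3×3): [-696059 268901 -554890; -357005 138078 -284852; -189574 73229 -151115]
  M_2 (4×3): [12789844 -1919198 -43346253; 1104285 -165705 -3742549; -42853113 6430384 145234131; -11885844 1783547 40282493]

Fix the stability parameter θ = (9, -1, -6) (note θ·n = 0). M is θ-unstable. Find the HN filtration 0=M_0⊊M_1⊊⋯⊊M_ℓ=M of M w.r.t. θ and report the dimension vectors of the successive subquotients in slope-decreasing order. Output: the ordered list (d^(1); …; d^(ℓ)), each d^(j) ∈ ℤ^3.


Interval decomposition of M: I[1,3]^3, I[3,3].
HN type (ℓ=2): μ^(1)=2/3; μ^(2)=-6

((3, 3, 3); (0, 0, 1))


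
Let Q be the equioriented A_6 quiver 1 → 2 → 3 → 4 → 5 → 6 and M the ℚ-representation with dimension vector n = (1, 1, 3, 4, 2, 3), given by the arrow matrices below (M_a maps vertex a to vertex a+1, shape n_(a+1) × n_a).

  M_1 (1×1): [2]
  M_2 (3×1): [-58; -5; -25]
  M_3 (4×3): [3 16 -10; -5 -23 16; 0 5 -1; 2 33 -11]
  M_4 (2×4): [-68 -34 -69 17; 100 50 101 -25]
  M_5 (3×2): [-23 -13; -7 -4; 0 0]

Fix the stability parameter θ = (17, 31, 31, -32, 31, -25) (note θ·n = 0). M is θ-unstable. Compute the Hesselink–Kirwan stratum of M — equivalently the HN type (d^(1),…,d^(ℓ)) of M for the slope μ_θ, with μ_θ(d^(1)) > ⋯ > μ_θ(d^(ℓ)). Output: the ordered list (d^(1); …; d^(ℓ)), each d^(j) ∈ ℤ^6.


Interval decomposition of M: I[1,4], I[3,4], I[3,6], I[4,6], I[6,6].
HN type (ℓ=5): μ^(1)=47/4; μ^(2)=3; μ^(3)=-1/2; μ^(4)=-25; μ^(5)=-32

((1, 1, 1, 1, 0, 0); (0, 0, 0, 0, 2, 2); (0, 0, 2, 2, 0, 0); (0, 0, 0, 0, 0, 1); (0, 0, 0, 1, 0, 0))


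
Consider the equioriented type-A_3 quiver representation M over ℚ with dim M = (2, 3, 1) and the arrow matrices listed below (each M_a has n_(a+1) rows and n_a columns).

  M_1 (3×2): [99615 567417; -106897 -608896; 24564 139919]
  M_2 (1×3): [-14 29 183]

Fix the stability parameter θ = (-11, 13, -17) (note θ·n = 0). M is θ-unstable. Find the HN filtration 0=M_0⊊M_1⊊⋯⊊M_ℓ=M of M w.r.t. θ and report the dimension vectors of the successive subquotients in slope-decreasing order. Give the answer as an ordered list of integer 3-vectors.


Barcode: M ≅ I[1,2], I[1,3], I[2,2]. HN layers by μ_θ (3 steps, strictly decreasing):
  μ^(1)=13; μ^(2)=-2; μ^(3)=-11

((0, 2, 0); (0, 1, 1); (2, 0, 0))


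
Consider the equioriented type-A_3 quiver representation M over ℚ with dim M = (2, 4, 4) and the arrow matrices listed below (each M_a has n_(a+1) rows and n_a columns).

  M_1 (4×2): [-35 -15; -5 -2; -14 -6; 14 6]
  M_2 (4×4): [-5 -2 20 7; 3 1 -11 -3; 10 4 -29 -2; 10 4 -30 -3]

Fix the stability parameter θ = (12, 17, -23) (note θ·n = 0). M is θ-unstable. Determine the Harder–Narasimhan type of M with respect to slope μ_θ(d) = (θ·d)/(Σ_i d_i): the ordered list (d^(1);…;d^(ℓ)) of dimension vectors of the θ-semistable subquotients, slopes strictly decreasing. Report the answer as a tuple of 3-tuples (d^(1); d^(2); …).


Barcode: M ≅ I[1,3]^2, I[2,3]^2. HN layers by μ_θ (2 steps, strictly decreasing):
  μ^(1)=2; μ^(2)=-3

((2, 2, 2); (0, 2, 2))


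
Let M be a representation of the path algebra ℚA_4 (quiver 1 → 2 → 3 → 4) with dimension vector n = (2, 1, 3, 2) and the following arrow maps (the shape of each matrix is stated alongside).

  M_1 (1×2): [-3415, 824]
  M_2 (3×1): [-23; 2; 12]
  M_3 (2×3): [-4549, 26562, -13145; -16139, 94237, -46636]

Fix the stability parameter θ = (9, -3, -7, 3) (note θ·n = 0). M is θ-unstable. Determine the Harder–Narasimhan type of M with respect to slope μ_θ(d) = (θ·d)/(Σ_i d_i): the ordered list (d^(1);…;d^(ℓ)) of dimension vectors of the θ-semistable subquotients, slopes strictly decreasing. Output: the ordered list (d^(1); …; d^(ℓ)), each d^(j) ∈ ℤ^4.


Interval decomposition of M: I[1,1], I[1,4], I[3,3], I[3,4].
HN type (ℓ=4): μ^(1)=9; μ^(2)=3; μ^(3)=-1/3; μ^(4)=-7

((1, 0, 0, 0); (0, 0, 0, 2); (1, 1, 1, 0); (0, 0, 2, 0))


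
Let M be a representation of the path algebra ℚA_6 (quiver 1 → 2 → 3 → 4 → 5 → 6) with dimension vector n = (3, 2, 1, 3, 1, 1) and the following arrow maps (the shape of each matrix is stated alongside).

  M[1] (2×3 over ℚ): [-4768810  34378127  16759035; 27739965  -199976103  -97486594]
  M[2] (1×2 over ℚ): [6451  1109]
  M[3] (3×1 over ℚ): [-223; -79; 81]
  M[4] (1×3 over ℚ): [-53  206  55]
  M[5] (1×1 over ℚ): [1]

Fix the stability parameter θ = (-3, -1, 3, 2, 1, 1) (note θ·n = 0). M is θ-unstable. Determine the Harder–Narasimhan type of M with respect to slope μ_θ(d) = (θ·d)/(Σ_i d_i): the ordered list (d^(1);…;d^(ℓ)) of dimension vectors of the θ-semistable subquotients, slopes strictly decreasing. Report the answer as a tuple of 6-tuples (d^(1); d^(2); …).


Via rank(M_{q-1}∘⋯∘M_p): M ≅ I[1,1], I[1,2], I[1,4], I[4,4], I[4,6].
μ_θ-semistable layers: μ^(1)=5/2; μ^(2)=2; μ^(3)=4/3; μ^(4)=-1; μ^(5)=-3

((0, 0, 1, 1, 0, 0); (0, 0, 0, 1, 0, 0); (0, 0, 0, 1, 1, 1); (0, 2, 0, 0, 0, 0); (3, 0, 0, 0, 0, 0))


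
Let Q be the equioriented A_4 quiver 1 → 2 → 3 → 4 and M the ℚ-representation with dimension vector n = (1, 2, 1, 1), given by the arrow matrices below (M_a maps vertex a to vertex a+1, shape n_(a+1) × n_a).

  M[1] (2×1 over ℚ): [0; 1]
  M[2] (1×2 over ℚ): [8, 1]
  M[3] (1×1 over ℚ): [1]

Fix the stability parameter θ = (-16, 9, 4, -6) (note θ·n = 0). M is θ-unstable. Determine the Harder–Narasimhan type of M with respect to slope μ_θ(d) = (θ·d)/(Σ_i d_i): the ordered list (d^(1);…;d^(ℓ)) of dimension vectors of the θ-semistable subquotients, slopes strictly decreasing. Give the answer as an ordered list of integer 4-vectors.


Via rank(M_{q-1}∘⋯∘M_p): M ≅ I[1,4], I[2,2].
μ_θ-semistable layers: μ^(1)=9; μ^(2)=7/3; μ^(3)=-16

((0, 1, 0, 0); (0, 1, 1, 1); (1, 0, 0, 0))


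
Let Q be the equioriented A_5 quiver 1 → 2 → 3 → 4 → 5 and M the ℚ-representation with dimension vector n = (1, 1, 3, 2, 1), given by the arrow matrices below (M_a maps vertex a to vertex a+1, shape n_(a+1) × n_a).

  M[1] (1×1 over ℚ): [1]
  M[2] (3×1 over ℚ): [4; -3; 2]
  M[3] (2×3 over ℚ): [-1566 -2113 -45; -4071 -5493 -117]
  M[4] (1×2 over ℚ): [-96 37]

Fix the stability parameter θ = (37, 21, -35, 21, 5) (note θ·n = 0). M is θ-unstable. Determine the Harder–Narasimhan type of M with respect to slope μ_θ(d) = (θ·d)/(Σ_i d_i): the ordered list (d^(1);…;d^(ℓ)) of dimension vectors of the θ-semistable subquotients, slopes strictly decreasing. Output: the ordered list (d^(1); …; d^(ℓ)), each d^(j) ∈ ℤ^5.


Interval decomposition of M: I[1,5], I[3,3], I[3,4].
HN type (ℓ=4): μ^(1)=21; μ^(2)=13; μ^(3)=23/3; μ^(4)=-35

((0, 0, 0, 1, 0); (0, 0, 0, 1, 1); (1, 1, 1, 0, 0); (0, 0, 2, 0, 0))


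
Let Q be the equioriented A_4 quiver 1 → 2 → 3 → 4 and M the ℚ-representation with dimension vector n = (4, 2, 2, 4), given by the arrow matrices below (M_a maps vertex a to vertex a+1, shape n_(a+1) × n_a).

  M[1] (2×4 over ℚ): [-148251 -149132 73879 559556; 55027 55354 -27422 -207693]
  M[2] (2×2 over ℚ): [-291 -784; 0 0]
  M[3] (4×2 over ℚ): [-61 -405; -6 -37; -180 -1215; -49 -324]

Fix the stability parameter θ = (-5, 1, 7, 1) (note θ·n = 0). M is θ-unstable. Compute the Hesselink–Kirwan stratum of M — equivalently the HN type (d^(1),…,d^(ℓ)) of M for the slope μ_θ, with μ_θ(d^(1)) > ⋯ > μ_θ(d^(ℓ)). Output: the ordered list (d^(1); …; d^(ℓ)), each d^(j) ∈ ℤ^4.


Interval decomposition of M: I[1,1]^2, I[1,2], I[1,4], I[3,4], I[4,4]^2.
HN type (ℓ=3): μ^(1)=4; μ^(2)=1; μ^(3)=-5

((0, 0, 2, 2); (0, 2, 0, 2); (4, 0, 0, 0))


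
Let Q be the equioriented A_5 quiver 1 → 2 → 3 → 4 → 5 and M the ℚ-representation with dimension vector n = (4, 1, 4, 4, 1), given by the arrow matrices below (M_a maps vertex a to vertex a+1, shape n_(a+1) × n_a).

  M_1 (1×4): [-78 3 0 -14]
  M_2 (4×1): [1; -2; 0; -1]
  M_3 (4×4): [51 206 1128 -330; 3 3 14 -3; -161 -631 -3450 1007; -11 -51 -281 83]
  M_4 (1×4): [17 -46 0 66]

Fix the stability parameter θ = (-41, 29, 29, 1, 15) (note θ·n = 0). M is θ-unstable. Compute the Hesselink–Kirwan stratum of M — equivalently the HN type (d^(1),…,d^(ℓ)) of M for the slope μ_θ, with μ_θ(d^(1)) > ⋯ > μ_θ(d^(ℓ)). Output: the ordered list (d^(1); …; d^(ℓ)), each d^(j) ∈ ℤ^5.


Barcode: M ≅ I[1,1]^3, I[1,5], I[3,3], I[3,4]^2, I[4,4]. HN layers by μ_θ (5 steps, strictly decreasing):
  μ^(1)=29; μ^(2)=37/2; μ^(3)=15; μ^(4)=1; μ^(5)=-41

((0, 0, 1, 0, 0); (0, 1, 1, 1, 1); (0, 0, 2, 2, 0); (0, 0, 0, 1, 0); (4, 0, 0, 0, 0))


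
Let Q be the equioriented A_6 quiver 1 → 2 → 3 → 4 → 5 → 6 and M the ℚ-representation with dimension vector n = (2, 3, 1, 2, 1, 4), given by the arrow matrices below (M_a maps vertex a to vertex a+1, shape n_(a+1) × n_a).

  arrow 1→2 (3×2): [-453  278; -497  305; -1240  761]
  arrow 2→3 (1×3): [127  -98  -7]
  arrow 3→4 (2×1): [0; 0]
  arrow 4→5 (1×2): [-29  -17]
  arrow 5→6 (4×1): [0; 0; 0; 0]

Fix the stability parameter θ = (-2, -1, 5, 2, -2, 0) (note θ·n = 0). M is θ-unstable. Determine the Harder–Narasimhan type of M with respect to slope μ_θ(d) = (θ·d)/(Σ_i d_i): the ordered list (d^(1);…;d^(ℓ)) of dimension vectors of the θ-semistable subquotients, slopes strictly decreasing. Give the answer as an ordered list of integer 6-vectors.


Via rank(M_{q-1}∘⋯∘M_p): M ≅ I[1,2], I[1,3], I[2,2], I[4,4], I[4,5], I[6,6]^4.
μ_θ-semistable layers: μ^(1)=5; μ^(2)=2; μ^(3)=0; μ^(4)=-1; μ^(5)=-2

((0, 0, 1, 0, 0, 0); (0, 0, 0, 1, 0, 0); (0, 0, 0, 1, 1, 4); (0, 3, 0, 0, 0, 0); (2, 0, 0, 0, 0, 0))


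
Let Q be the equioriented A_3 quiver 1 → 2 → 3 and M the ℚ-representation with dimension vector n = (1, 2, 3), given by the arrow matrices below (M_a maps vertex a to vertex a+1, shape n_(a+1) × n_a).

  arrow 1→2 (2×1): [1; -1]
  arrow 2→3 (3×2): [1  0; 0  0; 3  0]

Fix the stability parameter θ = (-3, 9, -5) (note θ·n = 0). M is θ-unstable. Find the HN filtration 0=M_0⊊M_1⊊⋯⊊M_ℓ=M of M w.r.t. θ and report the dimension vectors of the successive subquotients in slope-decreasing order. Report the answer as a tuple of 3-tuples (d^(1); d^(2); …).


Interval decomposition of M: I[1,3], I[2,2], I[3,3]^2.
HN type (ℓ=4): μ^(1)=9; μ^(2)=2; μ^(3)=-3; μ^(4)=-5

((0, 1, 0); (0, 1, 1); (1, 0, 0); (0, 0, 2))


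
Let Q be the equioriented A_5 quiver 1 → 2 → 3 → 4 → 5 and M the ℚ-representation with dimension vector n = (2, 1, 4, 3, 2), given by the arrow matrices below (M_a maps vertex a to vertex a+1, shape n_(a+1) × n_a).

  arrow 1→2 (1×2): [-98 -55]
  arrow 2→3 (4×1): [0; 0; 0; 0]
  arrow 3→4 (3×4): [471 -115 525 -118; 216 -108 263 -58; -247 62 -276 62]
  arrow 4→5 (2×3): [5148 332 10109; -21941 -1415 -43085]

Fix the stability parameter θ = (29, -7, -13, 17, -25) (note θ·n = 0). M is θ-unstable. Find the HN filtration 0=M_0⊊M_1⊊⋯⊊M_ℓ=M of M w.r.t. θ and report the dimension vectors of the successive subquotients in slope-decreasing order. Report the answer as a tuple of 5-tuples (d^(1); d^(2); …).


Via rank(M_{q-1}∘⋯∘M_p): M ≅ I[1,1], I[1,2], I[3,3], I[3,4], I[3,5]^2.
μ_θ-semistable layers: μ^(1)=29; μ^(2)=17; μ^(3)=11; μ^(4)=-4; μ^(5)=-13

((1, 0, 0, 0, 0); (0, 0, 0, 1, 0); (1, 1, 0, 0, 0); (0, 0, 0, 2, 2); (0, 0, 4, 0, 0))


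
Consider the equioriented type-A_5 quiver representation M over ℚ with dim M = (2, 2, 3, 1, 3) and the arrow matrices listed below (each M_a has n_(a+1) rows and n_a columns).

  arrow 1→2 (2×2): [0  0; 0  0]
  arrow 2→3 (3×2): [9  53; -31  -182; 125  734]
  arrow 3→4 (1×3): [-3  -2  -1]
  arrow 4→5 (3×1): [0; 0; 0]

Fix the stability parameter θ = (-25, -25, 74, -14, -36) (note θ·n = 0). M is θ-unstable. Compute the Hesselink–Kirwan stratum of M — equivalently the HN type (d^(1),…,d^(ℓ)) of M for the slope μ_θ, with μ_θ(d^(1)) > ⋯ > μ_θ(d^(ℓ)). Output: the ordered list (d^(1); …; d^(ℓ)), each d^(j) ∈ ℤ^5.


Barcode: M ≅ I[1,1]^2, I[2,3], I[2,4], I[3,3], I[5,5]^3. HN layers by μ_θ (4 steps, strictly decreasing):
  μ^(1)=74; μ^(2)=30; μ^(3)=-25; μ^(4)=-36

((0, 0, 2, 0, 0); (0, 0, 1, 1, 0); (2, 2, 0, 0, 0); (0, 0, 0, 0, 3))


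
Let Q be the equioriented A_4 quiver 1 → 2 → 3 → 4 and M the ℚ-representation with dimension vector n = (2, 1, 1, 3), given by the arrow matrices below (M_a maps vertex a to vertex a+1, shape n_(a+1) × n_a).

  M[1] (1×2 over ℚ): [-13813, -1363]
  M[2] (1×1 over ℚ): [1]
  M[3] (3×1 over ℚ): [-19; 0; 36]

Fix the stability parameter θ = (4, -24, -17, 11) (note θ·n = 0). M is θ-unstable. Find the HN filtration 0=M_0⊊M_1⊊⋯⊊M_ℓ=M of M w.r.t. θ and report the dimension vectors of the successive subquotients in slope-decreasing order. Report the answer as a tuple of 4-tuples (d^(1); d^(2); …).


Via rank(M_{q-1}∘⋯∘M_p): M ≅ I[1,1], I[1,4], I[4,4]^2.
μ_θ-semistable layers: μ^(1)=11; μ^(2)=4; μ^(3)=-37/3

((0, 0, 0, 3); (1, 0, 0, 0); (1, 1, 1, 0))


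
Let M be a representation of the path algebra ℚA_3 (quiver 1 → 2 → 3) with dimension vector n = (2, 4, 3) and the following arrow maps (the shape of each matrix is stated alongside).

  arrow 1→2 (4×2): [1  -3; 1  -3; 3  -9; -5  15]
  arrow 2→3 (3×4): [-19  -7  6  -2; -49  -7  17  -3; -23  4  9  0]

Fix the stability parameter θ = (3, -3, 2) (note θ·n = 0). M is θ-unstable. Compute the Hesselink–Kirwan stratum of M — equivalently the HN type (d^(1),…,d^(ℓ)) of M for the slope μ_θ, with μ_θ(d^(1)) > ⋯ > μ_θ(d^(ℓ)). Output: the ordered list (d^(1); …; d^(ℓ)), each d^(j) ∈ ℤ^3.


Interval decomposition of M: I[1,1], I[1,3], I[2,2], I[2,3]^2.
HN type (ℓ=4): μ^(1)=3; μ^(2)=2; μ^(3)=0; μ^(4)=-3

((1, 0, 0); (0, 0, 3); (1, 1, 0); (0, 3, 0))


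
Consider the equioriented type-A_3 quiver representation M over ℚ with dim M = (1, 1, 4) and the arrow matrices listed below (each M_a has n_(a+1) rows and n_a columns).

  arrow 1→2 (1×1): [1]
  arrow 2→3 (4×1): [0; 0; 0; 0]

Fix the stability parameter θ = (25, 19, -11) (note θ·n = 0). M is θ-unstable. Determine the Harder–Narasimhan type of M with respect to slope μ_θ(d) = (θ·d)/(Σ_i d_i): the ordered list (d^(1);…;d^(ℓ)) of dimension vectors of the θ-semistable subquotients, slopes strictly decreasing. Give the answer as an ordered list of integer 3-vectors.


Via rank(M_{q-1}∘⋯∘M_p): M ≅ I[1,2], I[3,3]^4.
μ_θ-semistable layers: μ^(1)=22; μ^(2)=-11

((1, 1, 0); (0, 0, 4))


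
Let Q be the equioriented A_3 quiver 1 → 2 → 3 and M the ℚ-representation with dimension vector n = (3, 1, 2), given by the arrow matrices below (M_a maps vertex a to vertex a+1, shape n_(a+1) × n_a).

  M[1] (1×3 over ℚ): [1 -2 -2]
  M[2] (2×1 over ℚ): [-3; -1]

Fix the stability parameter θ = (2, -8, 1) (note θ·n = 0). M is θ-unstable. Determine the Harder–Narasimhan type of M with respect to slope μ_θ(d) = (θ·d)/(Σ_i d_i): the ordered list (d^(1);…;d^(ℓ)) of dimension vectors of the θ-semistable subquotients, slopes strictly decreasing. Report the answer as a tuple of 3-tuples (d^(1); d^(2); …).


Interval decomposition of M: I[1,1]^2, I[1,3], I[3,3].
HN type (ℓ=3): μ^(1)=2; μ^(2)=1; μ^(3)=-3

((2, 0, 0); (0, 0, 2); (1, 1, 0))


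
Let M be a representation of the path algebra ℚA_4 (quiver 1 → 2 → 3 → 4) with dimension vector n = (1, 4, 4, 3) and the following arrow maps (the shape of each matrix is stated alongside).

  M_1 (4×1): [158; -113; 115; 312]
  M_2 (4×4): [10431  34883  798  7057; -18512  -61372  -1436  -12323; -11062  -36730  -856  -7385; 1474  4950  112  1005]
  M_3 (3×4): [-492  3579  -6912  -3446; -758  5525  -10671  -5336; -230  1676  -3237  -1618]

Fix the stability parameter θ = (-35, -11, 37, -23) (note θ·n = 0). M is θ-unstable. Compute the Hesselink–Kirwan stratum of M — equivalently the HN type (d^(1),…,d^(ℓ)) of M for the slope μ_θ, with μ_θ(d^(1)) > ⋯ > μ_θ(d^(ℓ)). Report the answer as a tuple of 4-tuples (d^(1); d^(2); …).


Barcode: M ≅ I[1,3], I[2,2]^2, I[2,4], I[3,3], I[3,4], I[4,4]. HN layers by μ_θ (5 steps, strictly decreasing):
  μ^(1)=37; μ^(2)=7; μ^(3)=-11; μ^(4)=-23; μ^(5)=-35

((0, 0, 2, 0); (0, 0, 2, 2); (0, 4, 0, 0); (0, 0, 0, 1); (1, 0, 0, 0))


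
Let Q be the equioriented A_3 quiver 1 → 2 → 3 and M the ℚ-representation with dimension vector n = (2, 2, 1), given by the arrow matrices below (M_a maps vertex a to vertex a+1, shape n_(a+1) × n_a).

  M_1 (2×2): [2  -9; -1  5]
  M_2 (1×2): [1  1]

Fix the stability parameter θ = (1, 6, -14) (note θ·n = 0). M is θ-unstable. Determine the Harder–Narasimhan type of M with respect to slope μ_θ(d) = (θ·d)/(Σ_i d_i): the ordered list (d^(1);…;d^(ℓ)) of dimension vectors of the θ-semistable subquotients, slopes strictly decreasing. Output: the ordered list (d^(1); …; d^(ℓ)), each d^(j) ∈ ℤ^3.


Barcode: M ≅ I[1,2], I[1,3]. HN layers by μ_θ (3 steps, strictly decreasing):
  μ^(1)=6; μ^(2)=1; μ^(3)=-7/3

((0, 1, 0); (1, 0, 0); (1, 1, 1))


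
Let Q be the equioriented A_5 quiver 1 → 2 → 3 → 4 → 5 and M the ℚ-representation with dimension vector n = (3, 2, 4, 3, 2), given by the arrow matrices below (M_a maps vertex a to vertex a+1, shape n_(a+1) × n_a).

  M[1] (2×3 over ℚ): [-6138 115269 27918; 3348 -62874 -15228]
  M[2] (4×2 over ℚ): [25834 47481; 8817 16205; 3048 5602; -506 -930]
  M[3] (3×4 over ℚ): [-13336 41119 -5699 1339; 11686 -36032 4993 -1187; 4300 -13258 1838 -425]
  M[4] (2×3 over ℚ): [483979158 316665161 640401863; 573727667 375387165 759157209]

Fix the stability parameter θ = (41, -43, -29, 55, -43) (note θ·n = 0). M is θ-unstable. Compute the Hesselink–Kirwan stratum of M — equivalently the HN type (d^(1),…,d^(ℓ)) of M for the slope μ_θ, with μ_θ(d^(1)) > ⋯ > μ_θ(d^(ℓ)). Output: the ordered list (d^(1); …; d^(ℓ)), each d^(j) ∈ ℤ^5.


Via rank(M_{q-1}∘⋯∘M_p): M ≅ I[1,1]^2, I[1,5], I[2,3], I[3,4], I[3,5].
μ_θ-semistable layers: μ^(1)=55; μ^(2)=41; μ^(3)=6; μ^(4)=-31/3; μ^(5)=-29; μ^(6)=-43

((0, 0, 0, 1, 0); (2, 0, 0, 0, 0); (0, 0, 0, 2, 2); (1, 1, 1, 0, 0); (0, 0, 3, 0, 0); (0, 1, 0, 0, 0))


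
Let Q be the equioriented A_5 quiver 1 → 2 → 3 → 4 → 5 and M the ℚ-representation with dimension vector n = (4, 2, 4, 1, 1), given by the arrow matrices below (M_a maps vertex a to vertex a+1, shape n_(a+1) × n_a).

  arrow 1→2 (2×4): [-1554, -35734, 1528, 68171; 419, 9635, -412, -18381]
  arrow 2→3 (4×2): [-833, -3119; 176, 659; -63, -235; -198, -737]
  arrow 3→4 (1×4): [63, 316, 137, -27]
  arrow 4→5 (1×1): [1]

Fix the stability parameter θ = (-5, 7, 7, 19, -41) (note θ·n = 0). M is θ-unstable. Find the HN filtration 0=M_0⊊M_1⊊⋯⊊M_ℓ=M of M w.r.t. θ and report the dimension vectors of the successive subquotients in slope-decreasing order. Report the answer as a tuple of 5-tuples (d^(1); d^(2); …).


Interval decomposition of M: I[1,1]^2, I[1,3], I[1,5], I[3,3]^2.
HN type (ℓ=3): μ^(1)=7; μ^(2)=-2; μ^(3)=-5

((0, 1, 3, 0, 0); (0, 1, 1, 1, 1); (4, 0, 0, 0, 0))


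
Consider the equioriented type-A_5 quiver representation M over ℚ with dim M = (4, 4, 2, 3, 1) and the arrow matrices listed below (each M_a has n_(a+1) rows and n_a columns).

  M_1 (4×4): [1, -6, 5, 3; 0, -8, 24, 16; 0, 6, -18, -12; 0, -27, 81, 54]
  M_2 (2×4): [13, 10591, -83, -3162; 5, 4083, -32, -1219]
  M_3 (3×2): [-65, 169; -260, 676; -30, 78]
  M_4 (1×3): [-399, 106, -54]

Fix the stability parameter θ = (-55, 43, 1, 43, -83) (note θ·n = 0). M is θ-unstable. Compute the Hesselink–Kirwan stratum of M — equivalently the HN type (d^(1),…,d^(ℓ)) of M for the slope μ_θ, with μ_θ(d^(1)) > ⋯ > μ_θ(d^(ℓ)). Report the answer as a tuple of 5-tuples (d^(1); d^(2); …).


Barcode: M ≅ I[1,1]^2, I[1,3], I[1,5], I[2,2]^2, I[4,4]^2. HN layers by μ_θ (4 steps, strictly decreasing):
  μ^(1)=43; μ^(2)=22; μ^(3)=1; μ^(4)=-55

((0, 2, 0, 2, 0); (0, 1, 1, 0, 0); (0, 1, 1, 1, 1); (4, 0, 0, 0, 0))


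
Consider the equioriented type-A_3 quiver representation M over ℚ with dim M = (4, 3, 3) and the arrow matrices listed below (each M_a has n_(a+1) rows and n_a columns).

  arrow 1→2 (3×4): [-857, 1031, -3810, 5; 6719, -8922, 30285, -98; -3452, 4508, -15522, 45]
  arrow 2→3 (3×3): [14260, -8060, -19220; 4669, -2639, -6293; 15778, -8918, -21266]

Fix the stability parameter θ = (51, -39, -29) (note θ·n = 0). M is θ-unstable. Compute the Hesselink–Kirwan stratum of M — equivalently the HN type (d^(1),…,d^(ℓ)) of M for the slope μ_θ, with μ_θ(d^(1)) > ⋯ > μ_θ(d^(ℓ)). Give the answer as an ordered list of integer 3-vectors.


Via rank(M_{q-1}∘⋯∘M_p): M ≅ I[1,1], I[1,2]^2, I[1,3], I[3,3]^2.
μ_θ-semistable layers: μ^(1)=51; μ^(2)=6; μ^(3)=-17/3; μ^(4)=-29

((1, 0, 0); (2, 2, 0); (1, 1, 1); (0, 0, 2))


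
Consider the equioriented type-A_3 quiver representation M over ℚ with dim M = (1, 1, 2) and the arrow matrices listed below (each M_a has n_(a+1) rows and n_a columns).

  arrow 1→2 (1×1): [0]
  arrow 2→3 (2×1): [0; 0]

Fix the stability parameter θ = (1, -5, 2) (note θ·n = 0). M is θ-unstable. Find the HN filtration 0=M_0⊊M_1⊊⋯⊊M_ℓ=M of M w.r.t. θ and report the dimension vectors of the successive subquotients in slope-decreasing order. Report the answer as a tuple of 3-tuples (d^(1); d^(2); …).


Interval decomposition of M: I[1,1], I[2,2], I[3,3]^2.
HN type (ℓ=3): μ^(1)=2; μ^(2)=1; μ^(3)=-5

((0, 0, 2); (1, 0, 0); (0, 1, 0))


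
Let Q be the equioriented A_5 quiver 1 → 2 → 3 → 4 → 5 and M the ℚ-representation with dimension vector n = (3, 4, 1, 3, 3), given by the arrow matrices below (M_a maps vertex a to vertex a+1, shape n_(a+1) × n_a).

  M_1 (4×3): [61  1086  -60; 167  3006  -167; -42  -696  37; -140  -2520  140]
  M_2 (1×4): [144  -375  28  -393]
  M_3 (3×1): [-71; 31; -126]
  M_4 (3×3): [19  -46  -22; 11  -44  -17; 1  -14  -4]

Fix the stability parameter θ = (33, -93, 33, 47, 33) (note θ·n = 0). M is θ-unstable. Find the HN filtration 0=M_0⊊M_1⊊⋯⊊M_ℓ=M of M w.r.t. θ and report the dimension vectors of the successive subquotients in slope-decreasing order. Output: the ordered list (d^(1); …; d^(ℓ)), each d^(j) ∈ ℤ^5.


Via rank(M_{q-1}∘⋯∘M_p): M ≅ I[1,1], I[1,2], I[1,5], I[2,2]^2, I[4,4], I[4,5], I[5,5].
μ_θ-semistable layers: μ^(1)=47; μ^(2)=40; μ^(3)=33; μ^(4)=-30; μ^(5)=-93

((0, 0, 0, 1, 0); (0, 0, 0, 2, 2); (1, 0, 1, 0, 1); (2, 2, 0, 0, 0); (0, 2, 0, 0, 0))


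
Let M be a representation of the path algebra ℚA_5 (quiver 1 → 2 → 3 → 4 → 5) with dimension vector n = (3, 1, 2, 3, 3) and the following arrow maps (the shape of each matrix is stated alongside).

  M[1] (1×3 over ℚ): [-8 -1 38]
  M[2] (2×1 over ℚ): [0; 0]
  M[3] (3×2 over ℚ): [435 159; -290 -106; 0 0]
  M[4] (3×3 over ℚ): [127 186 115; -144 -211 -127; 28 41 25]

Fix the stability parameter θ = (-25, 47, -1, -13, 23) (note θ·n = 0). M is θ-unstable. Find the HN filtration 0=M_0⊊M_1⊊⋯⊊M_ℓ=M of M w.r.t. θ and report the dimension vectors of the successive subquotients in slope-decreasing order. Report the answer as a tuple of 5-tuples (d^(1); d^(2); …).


Barcode: M ≅ I[1,1]^2, I[1,2], I[3,3], I[3,5], I[4,5]^2. HN layers by μ_θ (6 steps, strictly decreasing):
  μ^(1)=47; μ^(2)=23; μ^(3)=-1; μ^(4)=-7; μ^(5)=-13; μ^(6)=-25

((0, 1, 0, 0, 0); (0, 0, 0, 0, 3); (0, 0, 1, 0, 0); (0, 0, 1, 1, 0); (0, 0, 0, 2, 0); (3, 0, 0, 0, 0))


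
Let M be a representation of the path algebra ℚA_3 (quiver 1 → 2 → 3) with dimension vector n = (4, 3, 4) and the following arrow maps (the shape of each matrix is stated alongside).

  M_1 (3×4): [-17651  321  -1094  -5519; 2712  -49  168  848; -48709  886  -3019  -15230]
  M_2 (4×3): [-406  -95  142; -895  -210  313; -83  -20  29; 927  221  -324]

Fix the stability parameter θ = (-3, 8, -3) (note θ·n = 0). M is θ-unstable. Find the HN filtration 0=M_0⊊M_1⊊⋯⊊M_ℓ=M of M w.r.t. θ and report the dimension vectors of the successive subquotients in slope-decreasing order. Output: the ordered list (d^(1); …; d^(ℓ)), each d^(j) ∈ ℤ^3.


Interval decomposition of M: I[1,1], I[1,3]^3, I[3,3].
HN type (ℓ=2): μ^(1)=5/2; μ^(2)=-3

((0, 3, 3); (4, 0, 1))


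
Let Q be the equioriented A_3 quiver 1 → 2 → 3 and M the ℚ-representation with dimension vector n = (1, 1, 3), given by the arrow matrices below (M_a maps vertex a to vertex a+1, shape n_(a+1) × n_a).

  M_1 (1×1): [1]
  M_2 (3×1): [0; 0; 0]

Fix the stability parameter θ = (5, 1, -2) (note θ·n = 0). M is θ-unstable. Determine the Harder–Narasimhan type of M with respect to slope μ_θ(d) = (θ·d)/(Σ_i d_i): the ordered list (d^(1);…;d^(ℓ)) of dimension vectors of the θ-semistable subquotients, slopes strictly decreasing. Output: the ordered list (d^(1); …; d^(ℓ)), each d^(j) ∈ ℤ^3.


Interval decomposition of M: I[1,2], I[3,3]^3.
HN type (ℓ=2): μ^(1)=3; μ^(2)=-2

((1, 1, 0); (0, 0, 3))


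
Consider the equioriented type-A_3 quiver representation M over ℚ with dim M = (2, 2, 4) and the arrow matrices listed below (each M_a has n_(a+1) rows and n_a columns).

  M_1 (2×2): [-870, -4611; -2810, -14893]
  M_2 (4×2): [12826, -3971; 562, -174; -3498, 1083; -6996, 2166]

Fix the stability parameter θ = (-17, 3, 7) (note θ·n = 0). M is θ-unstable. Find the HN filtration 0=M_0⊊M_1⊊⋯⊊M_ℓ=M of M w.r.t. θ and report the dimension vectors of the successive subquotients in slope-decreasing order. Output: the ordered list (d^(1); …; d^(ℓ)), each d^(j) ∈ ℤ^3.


Barcode: M ≅ I[1,1], I[1,3], I[2,3], I[3,3]^2. HN layers by μ_θ (3 steps, strictly decreasing):
  μ^(1)=7; μ^(2)=3; μ^(3)=-17

((0, 0, 4); (0, 2, 0); (2, 0, 0))


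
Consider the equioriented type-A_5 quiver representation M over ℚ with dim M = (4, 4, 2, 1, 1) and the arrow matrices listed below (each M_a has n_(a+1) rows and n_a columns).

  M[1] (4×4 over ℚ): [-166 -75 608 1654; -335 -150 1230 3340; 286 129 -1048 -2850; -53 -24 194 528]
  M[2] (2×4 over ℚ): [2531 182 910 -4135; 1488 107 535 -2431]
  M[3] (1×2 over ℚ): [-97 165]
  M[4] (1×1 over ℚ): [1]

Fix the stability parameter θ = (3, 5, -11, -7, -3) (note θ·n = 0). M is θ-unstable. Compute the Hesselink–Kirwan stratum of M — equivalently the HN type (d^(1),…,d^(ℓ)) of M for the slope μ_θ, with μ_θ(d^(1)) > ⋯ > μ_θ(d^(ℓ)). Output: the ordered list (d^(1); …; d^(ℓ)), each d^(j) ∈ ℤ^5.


Barcode: M ≅ I[1,1]^2, I[1,3], I[1,5], I[2,2]^2. HN layers by μ_θ (4 steps, strictly decreasing):
  μ^(1)=5; μ^(2)=3; μ^(3)=-1; μ^(4)=-13/5

((0, 2, 0, 0, 0); (2, 0, 0, 0, 0); (1, 1, 1, 0, 0); (1, 1, 1, 1, 1))


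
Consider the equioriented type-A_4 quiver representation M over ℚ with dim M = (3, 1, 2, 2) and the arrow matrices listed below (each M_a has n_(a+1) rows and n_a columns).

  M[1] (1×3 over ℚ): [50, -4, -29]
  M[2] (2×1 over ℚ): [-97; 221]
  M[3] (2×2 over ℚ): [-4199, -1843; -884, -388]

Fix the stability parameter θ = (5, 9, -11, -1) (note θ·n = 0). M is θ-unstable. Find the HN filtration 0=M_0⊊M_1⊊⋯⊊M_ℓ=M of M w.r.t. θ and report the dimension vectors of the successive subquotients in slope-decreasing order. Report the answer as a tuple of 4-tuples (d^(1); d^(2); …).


Interval decomposition of M: I[1,1]^2, I[1,3], I[3,4], I[4,4].
HN type (ℓ=4): μ^(1)=5; μ^(2)=1; μ^(3)=-1; μ^(4)=-11

((2, 0, 0, 0); (1, 1, 1, 0); (0, 0, 0, 2); (0, 0, 1, 0))


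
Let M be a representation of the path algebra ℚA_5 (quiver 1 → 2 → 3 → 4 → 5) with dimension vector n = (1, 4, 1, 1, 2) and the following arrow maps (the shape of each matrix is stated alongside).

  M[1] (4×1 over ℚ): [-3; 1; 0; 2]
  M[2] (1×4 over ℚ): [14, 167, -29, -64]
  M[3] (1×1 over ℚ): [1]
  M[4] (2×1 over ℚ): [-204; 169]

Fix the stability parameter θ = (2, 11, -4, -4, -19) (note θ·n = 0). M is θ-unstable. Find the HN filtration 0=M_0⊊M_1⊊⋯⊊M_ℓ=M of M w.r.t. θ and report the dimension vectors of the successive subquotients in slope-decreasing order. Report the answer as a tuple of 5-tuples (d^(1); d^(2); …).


Via rank(M_{q-1}∘⋯∘M_p): M ≅ I[1,5], I[2,2]^3, I[5,5].
μ_θ-semistable layers: μ^(1)=11; μ^(2)=-14/5; μ^(3)=-19

((0, 3, 0, 0, 0); (1, 1, 1, 1, 1); (0, 0, 0, 0, 1))


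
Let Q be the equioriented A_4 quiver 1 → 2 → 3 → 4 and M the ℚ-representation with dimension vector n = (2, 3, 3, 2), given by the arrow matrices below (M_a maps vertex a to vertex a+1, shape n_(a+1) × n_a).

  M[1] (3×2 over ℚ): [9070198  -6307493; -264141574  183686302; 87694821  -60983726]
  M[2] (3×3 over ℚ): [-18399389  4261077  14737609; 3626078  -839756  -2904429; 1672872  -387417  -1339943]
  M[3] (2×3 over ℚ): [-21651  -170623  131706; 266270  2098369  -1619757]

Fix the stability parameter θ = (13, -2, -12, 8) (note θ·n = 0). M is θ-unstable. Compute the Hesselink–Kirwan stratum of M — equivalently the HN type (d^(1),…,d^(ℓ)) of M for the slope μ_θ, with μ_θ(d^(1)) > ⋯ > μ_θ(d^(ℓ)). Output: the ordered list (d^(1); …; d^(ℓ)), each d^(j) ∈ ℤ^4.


Interval decomposition of M: I[1,4]^2, I[2,3].
HN type (ℓ=3): μ^(1)=8; μ^(2)=-1/3; μ^(3)=-7

((0, 0, 0, 2); (2, 2, 2, 0); (0, 1, 1, 0))


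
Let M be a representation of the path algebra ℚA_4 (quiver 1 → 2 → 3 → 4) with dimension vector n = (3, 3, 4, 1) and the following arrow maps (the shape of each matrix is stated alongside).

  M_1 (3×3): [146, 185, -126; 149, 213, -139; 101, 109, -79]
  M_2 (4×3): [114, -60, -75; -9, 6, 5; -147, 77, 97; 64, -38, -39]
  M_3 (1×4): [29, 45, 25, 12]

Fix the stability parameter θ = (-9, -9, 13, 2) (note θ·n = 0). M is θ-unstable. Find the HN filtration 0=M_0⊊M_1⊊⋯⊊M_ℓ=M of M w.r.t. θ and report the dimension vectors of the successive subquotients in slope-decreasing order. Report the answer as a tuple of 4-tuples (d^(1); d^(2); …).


Interval decomposition of M: I[1,3]^2, I[1,4], I[3,3].
HN type (ℓ=3): μ^(1)=13; μ^(2)=15/2; μ^(3)=-9

((0, 0, 3, 0); (0, 0, 1, 1); (3, 3, 0, 0))


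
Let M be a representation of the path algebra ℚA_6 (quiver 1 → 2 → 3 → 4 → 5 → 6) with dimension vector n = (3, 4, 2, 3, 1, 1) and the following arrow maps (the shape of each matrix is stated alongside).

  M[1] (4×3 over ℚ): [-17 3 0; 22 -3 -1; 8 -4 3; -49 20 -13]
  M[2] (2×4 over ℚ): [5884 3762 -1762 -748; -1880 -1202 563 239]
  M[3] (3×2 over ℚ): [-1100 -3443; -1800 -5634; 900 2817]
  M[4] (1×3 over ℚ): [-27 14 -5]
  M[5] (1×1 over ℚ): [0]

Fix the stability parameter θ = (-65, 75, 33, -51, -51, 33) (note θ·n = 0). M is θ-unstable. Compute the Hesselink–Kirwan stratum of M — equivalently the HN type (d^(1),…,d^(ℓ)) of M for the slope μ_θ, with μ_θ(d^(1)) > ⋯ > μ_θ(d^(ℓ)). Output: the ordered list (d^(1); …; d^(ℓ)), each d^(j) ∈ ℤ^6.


Interval decomposition of M: I[1,2], I[1,3], I[1,4], I[2,2], I[4,4], I[4,5], I[6,6].
HN type (ℓ=6): μ^(1)=75; μ^(2)=54; μ^(3)=33; μ^(4)=19; μ^(5)=-51; μ^(6)=-65

((0, 2, 0, 0, 0, 0); (0, 1, 1, 0, 0, 0); (0, 0, 0, 0, 0, 1); (0, 1, 1, 1, 0, 0); (0, 0, 0, 2, 1, 0); (3, 0, 0, 0, 0, 0))


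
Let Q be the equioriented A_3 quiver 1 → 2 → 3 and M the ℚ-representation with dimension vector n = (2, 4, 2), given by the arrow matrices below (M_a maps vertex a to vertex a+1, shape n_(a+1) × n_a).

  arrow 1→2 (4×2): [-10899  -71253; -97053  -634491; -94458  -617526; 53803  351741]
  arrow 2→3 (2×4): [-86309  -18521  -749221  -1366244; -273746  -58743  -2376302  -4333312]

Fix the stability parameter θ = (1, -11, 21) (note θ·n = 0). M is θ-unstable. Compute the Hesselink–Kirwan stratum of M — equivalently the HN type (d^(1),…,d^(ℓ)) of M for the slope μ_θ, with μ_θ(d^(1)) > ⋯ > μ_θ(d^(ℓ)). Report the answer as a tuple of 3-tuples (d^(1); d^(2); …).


Via rank(M_{q-1}∘⋯∘M_p): M ≅ I[1,1], I[1,3], I[2,2]^2, I[2,3].
μ_θ-semistable layers: μ^(1)=21; μ^(2)=1; μ^(3)=-5; μ^(4)=-11

((0, 0, 2); (1, 0, 0); (1, 1, 0); (0, 3, 0))


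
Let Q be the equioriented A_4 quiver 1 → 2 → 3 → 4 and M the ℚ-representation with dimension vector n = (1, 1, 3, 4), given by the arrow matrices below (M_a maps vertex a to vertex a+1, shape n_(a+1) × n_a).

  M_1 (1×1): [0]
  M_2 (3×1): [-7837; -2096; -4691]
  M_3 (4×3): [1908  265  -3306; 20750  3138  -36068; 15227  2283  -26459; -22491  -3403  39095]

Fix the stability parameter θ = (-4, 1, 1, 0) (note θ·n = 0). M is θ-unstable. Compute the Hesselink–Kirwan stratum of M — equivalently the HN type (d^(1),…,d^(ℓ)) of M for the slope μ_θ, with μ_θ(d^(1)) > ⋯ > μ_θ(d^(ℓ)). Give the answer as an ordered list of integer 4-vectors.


Interval decomposition of M: I[1,1], I[2,4], I[3,4]^2, I[4,4].
HN type (ℓ=4): μ^(1)=2/3; μ^(2)=1/2; μ^(3)=0; μ^(4)=-4

((0, 1, 1, 1); (0, 0, 2, 2); (0, 0, 0, 1); (1, 0, 0, 0))


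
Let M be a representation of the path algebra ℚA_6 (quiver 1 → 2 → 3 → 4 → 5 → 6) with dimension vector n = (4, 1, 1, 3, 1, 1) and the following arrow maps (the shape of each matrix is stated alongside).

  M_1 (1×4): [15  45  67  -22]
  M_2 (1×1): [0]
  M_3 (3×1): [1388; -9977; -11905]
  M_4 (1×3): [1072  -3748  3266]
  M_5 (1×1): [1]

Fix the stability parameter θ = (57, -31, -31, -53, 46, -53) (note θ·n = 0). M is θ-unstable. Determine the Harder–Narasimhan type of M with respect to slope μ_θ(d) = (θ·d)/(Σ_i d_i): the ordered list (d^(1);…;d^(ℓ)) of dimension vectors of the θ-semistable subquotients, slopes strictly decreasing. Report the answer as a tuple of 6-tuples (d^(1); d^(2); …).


Interval decomposition of M: I[1,1]^3, I[1,2], I[3,6], I[4,4]^2.
HN type (ℓ=5): μ^(1)=57; μ^(2)=13; μ^(3)=-7/2; μ^(4)=-42; μ^(5)=-53

((3, 0, 0, 0, 0, 0); (1, 1, 0, 0, 0, 0); (0, 0, 0, 0, 1, 1); (0, 0, 1, 1, 0, 0); (0, 0, 0, 2, 0, 0))


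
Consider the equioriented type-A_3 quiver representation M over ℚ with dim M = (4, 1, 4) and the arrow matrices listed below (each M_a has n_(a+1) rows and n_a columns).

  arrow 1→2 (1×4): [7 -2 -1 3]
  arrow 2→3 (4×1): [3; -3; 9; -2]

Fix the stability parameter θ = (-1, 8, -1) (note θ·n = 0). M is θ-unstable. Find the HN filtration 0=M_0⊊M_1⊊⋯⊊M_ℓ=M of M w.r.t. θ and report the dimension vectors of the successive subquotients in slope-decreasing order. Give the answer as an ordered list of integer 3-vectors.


Interval decomposition of M: I[1,1]^3, I[1,3], I[3,3]^3.
HN type (ℓ=2): μ^(1)=7/2; μ^(2)=-1

((0, 1, 1); (4, 0, 3))


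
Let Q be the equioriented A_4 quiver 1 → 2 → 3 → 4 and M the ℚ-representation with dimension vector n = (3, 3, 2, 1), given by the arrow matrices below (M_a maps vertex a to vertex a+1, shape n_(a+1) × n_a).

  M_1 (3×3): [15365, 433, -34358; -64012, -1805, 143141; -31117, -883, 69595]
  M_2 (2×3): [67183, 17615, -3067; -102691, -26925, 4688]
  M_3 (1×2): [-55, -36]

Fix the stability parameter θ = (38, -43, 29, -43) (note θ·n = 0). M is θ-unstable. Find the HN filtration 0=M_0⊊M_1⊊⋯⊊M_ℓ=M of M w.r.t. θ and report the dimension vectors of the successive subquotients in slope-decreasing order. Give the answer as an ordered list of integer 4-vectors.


Barcode: M ≅ I[1,2], I[1,3], I[1,4]. HN layers by μ_θ (3 steps, strictly decreasing):
  μ^(1)=29; μ^(2)=-5/2; μ^(3)=-19/4

((0, 0, 1, 0); (2, 2, 0, 0); (1, 1, 1, 1))


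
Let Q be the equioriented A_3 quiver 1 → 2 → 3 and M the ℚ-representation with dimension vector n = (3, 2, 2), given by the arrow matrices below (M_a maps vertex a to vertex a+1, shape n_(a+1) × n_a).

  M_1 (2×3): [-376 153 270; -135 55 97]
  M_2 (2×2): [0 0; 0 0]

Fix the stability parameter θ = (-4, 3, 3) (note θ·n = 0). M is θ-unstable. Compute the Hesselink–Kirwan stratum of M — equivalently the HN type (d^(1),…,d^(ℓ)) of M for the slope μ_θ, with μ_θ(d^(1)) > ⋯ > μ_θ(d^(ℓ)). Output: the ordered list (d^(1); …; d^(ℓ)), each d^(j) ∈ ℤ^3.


Via rank(M_{q-1}∘⋯∘M_p): M ≅ I[1,1], I[1,2]^2, I[3,3]^2.
μ_θ-semistable layers: μ^(1)=3; μ^(2)=-4

((0, 2, 2); (3, 0, 0))
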